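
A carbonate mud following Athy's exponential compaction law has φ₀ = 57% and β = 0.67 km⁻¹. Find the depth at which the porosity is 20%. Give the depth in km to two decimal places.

1.56 km

Invert Athy's law: z = ln(φ₀/φ) / β
z = ln(0.57/0.2) / 0.67 = ln(2.85) / 0.67 = 1.0473 / 0.67 = 1.563 km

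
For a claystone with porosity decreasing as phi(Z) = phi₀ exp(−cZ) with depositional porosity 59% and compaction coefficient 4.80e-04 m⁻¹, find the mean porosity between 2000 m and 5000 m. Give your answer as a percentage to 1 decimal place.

12.0%

Working in km (1 km = 1000 m; c in km⁻¹ = c in m⁻¹ × 1000):
⟨phi⟩ = (1/(Z₂−Z₁)) ∫ phi₀ e^(−cZ) dZ = phi₀·(e^(−c·Z₁) − e^(−c·Z₂)) / (c·(Z₂−Z₁))
e^(−0.48×2) = 0.3829; e^(−0.48×5) = 0.0907
⟨phi⟩ = 0.59 × (0.3829 − 0.0907) / (0.48 × 3) = 0.59 × 0.2029 = 0.1197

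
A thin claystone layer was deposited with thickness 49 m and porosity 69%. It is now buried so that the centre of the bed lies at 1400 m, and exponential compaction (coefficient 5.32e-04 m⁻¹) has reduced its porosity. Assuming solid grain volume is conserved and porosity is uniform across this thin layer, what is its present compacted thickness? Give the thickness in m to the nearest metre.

Working in km (1 km = 1000 m; k in km⁻¹ = k in m⁻¹ × 1000):
Porosity at 1.4 km: φ = 0.69·exp(−0.532×1.4) = 0.3276
Solid-volume conservation: h(1−φ) = h₀(1−φ₀) ⇒ h = h₀·(1−φ₀)/(1−φ)
h = 0.049 × (1 − 0.69)/(1 − 0.3276) = 0.049 × 0.4611 = 0.0226 km

23 m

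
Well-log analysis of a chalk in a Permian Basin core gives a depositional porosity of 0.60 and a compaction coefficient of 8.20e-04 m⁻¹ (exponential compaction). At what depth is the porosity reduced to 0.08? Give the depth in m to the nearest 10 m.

2460 m

Working in km (1 km = 1000 m; β in km⁻¹ = β in m⁻¹ × 1000):
Invert Athy's law: z = ln(phi₀/phi) / β
z = ln(0.6/0.08) / 0.82 = ln(7.5) / 0.82 = 2.0149 / 0.82 = 2.457 km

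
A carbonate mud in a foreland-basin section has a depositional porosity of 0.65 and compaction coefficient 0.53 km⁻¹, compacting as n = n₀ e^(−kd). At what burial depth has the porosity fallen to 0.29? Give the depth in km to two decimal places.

Invert Athy's law: d = ln(n₀/n) / k
d = ln(0.65/0.29) / 0.53 = ln(2.241) / 0.53 = 0.8071 / 0.53 = 1.523 km

1.52 km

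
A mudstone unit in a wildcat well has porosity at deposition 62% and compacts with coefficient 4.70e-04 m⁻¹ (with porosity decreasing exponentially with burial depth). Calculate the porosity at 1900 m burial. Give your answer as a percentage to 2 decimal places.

25.38%

Working in km (1 km = 1000 m; c in km⁻¹ = c in m⁻¹ × 1000):
n = n₀·exp(−c·d) = 0.62 × exp(−0.47 × 1.9) = 0.62 × exp(−0.893)
  = 0.62 × 0.4094 = 0.2538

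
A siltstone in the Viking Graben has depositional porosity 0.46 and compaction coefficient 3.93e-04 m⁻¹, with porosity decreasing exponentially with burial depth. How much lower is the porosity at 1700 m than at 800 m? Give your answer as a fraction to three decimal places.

0.100

Working in km (1 km = 1000 m; k in km⁻¹ = k in m⁻¹ × 1000):
phi(0.8) = 0.46·e^(−0.393×0.8) = 0.3359
phi(1.7) = 0.46·e^(−0.393×1.7) = 0.2358
Δphi = 0.3359 − 0.2358 = 0.1001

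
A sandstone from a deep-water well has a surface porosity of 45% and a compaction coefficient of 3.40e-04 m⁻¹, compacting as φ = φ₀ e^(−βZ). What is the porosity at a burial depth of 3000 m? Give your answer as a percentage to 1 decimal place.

16.2%

Working in km (1 km = 1000 m; β in km⁻¹ = β in m⁻¹ × 1000):
φ = φ₀·exp(−β·Z) = 0.45 × exp(−0.34 × 3) = 0.45 × exp(−1.02)
  = 0.45 × 0.3606 = 0.1623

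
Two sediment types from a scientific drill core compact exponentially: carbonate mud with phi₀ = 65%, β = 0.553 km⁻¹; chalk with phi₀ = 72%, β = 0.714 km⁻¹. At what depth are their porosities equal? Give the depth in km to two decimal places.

Set phi₀ₐ e^(−βₐz) = phi₀ᵦ e^(−βᵦz) ⇒ ln(phi₀ₐ/phi₀ᵦ) = (βₐ − βᵦ)·z
z = ln(0.65/0.72) / (0.553 − 0.714) = -0.1023 / -0.161 = 0.635 km

0.64 km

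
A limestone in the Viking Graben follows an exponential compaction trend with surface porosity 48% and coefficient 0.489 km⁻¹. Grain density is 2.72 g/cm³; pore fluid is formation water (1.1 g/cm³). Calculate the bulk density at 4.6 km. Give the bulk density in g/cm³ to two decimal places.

2.64 g/cm³

Porosity at depth: φ = 0.48·exp(−0.489×4.6) = 0.48×0.1055 = 0.0506
Bulk density: ρ_b = (1−φ)ρ_g + φ·ρ_f = 0.9494×2.72 + 0.0506×1.1
       = 2.582 + 0.056 = 2.638 g/cm³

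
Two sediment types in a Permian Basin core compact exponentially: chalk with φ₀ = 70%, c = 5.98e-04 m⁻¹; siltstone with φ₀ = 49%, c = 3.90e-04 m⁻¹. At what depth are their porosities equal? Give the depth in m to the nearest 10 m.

Working in km (1 km = 1000 m; c in km⁻¹ = c in m⁻¹ × 1000):
Set φ₀ₐ e^(−cₐZ) = φ₀ᵦ e^(−cᵦZ) ⇒ ln(φ₀ₐ/φ₀ᵦ) = (cₐ − cᵦ)·Z
Z = ln(0.7/0.49) / (0.598 − 0.39) = 0.3567 / 0.208 = 1.715 km

1710 m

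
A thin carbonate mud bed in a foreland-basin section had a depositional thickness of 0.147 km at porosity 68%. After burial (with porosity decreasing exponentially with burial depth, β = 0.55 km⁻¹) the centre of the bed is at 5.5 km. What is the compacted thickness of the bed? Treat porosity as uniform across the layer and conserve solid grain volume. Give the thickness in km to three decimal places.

0.049 km

Porosity at 5.5 km: φ = 0.68·exp(−0.55×5.5) = 0.0330
Solid-volume conservation: h(1−φ) = h₀(1−φ₀) ⇒ h = h₀·(1−φ₀)/(1−φ)
h = 0.147 × (1 − 0.68)/(1 − 0.0330) = 0.147 × 0.3309 = 0.0486 km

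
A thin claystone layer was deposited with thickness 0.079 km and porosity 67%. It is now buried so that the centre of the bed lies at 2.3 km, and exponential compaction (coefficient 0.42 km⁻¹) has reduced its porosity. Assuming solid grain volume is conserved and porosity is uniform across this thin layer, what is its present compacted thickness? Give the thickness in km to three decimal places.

0.035 km

Porosity at 2.3 km: n = 0.67·exp(−0.42×2.3) = 0.2550
Solid-volume conservation: h(1−n) = h₀(1−n₀) ⇒ h = h₀·(1−n₀)/(1−n)
h = 0.079 × (1 − 0.67)/(1 − 0.2550) = 0.079 × 0.4430 = 0.0350 km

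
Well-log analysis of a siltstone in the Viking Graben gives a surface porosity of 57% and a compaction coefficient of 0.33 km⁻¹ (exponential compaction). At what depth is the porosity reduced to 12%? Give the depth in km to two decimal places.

4.72 km

Invert Athy's law: Z = ln(φ₀/φ) / k
Z = ln(0.57/0.12) / 0.33 = ln(4.75) / 0.33 = 1.5581 / 0.33 = 4.722 km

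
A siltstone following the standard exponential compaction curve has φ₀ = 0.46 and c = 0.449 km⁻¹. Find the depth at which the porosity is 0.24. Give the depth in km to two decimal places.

Invert Athy's law: d = ln(φ₀/φ) / c
d = ln(0.46/0.24) / 0.449 = ln(1.917) / 0.449 = 0.6506 / 0.449 = 1.449 km

1.45 km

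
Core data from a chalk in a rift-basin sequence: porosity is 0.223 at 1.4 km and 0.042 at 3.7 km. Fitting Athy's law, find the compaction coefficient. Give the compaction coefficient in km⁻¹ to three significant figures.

Athy: φ(z) = φ₀ e^(−cz) ⇒ φ₁/φ₂ = e^{c(z₂−z₁)} ⇒ c = ln(φ₁/φ₂)/(z₂−z₁)
c = ln(0.223/0.042) / (3.7 − 1.4) = ln(5.31) / 2.3 = 1.6695 / 2.3 = 0.7259 km⁻¹

0.726 km⁻¹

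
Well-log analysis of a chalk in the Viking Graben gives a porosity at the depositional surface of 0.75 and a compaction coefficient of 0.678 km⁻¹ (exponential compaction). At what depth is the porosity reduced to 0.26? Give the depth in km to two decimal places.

1.56 km

Invert Athy's law: Z = ln(φ₀/φ) / β
Z = ln(0.75/0.26) / 0.678 = ln(2.885) / 0.678 = 1.0594 / 0.678 = 1.563 km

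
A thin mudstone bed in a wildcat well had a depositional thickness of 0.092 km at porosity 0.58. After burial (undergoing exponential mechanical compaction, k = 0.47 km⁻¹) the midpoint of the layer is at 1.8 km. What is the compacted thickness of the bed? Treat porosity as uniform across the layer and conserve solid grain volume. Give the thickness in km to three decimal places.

0.051 km

Porosity at 1.8 km: φ = 0.58·exp(−0.47×1.8) = 0.2489
Solid-volume conservation: h(1−φ) = h₀(1−φ₀) ⇒ h = h₀·(1−φ₀)/(1−φ)
h = 0.092 × (1 − 0.58)/(1 − 0.2489) = 0.092 × 0.5592 = 0.0514 km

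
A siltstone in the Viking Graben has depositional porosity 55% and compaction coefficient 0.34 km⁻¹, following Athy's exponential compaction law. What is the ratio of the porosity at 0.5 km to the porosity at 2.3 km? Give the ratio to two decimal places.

1.84

phi(d₁)/phi(d₂) = e^(−k·d₁)/e^(−k·d₂) = e^{k(d₂−d₁)}
= exp(0.34 × 1.8) = exp(0.612) = 1.8441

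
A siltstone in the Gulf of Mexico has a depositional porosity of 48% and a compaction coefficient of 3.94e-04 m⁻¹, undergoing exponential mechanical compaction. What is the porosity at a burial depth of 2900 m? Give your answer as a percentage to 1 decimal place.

15.3%

Working in km (1 km = 1000 m; β in km⁻¹ = β in m⁻¹ × 1000):
n = n₀·exp(−β·Z) = 0.48 × exp(−0.394 × 2.9) = 0.48 × exp(−1.143)
  = 0.48 × 0.3190 = 0.1531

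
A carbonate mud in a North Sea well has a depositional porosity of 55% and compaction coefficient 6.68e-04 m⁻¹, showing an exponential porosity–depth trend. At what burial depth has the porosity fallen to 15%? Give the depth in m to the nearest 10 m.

1950 m

Working in km (1 km = 1000 m; β in km⁻¹ = β in m⁻¹ × 1000):
Invert Athy's law: Z = ln(phi₀/phi) / β
Z = ln(0.55/0.15) / 0.668 = ln(3.667) / 0.668 = 1.2993 / 0.668 = 1.945 km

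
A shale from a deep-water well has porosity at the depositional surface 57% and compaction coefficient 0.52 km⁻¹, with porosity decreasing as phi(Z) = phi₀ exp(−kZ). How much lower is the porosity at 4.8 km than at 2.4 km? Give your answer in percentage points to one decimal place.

phi(2.4) = 0.57·e^(−0.52×2.4) = 0.1636
phi(4.8) = 0.57·e^(−0.52×4.8) = 0.0470
Δphi = 0.1636 − 0.0470 = 0.1167

11.7 percentage points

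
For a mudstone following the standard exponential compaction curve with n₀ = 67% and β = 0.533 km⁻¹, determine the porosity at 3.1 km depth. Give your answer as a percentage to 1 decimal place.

12.8%

n = n₀·exp(−β·Z) = 0.67 × exp(−0.533 × 3.1) = 0.67 × exp(−1.652)
  = 0.67 × 0.1916 = 0.1284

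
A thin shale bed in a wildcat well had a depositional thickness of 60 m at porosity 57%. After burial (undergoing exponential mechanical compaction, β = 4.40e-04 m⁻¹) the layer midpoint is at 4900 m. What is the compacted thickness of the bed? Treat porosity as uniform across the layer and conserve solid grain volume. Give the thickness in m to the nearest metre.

Working in km (1 km = 1000 m; β in km⁻¹ = β in m⁻¹ × 1000):
Porosity at 4.9 km: n = 0.57·exp(−0.44×4.9) = 0.0660
Solid-volume conservation: h(1−n) = h₀(1−n₀) ⇒ h = h₀·(1−n₀)/(1−n)
h = 0.06 × (1 − 0.57)/(1 − 0.0660) = 0.06 × 0.4604 = 0.0276 km

28 m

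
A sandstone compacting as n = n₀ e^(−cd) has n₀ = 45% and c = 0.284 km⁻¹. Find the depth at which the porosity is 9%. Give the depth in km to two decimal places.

Invert Athy's law: d = ln(n₀/n) / c
d = ln(0.45/0.09) / 0.284 = ln(5) / 0.284 = 1.6094 / 0.284 = 5.667 km

5.67 km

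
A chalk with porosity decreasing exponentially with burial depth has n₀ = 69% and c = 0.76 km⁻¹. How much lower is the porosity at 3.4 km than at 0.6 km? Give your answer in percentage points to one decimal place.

n(0.6) = 0.69·e^(−0.76×0.6) = 0.4373
n(3.4) = 0.69·e^(−0.76×3.4) = 0.0521
Δn = 0.4373 − 0.0521 = 0.3853

38.5 percentage points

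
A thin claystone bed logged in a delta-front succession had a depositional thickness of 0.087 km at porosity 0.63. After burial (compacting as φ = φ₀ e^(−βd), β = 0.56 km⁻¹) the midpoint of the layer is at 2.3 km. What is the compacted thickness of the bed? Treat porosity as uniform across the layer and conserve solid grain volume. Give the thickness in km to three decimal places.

0.039 km

Porosity at 2.3 km: φ = 0.63·exp(−0.56×2.3) = 0.1738
Solid-volume conservation: h(1−φ) = h₀(1−φ₀) ⇒ h = h₀·(1−φ₀)/(1−φ)
h = 0.087 × (1 − 0.63)/(1 − 0.1738) = 0.087 × 0.4478 = 0.0390 km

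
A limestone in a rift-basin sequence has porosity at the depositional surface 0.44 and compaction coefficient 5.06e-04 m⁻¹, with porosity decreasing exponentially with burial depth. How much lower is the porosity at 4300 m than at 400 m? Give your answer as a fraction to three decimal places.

0.309

Working in km (1 km = 1000 m; β in km⁻¹ = β in m⁻¹ × 1000):
n(0.4) = 0.44·e^(−0.506×0.4) = 0.3594
n(4.3) = 0.44·e^(−0.506×4.3) = 0.0499
Δn = 0.3594 − 0.0499 = 0.3094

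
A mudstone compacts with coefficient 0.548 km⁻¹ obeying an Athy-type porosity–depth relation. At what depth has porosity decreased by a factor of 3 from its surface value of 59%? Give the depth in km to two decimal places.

n/n₀ = 1/3 ⇒ exp(−β·z) = 1/3 ⇒ z = ln(3) / β
z = 1.0986 / 0.548 = 2.005 km

2.00 km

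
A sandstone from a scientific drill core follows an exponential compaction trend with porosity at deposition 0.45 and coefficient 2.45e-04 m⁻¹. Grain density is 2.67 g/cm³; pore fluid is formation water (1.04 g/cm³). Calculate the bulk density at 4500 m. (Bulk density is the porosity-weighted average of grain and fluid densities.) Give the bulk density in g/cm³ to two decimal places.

2.43 g/cm³

Working in km (1 km = 1000 m; β in km⁻¹ = β in m⁻¹ × 1000):
Porosity at depth: φ = 0.45·exp(−0.245×4.5) = 0.45×0.3320 = 0.1494
Bulk density: ρ_b = (1−φ)ρ_g + φ·ρ_f = 0.8506×2.67 + 0.1494×1.04
       = 2.271 + 0.155 = 2.426 g/cm³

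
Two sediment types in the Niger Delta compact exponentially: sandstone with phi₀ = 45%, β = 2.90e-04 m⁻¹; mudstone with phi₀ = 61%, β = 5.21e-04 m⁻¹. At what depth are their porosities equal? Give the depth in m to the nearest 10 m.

1320 m

Working in km (1 km = 1000 m; β in km⁻¹ = β in m⁻¹ × 1000):
Set phi₀ₐ e^(−βₐd) = phi₀ᵦ e^(−βᵦd) ⇒ ln(phi₀ₐ/phi₀ᵦ) = (βₐ − βᵦ)·d
d = ln(0.45/0.61) / (0.29 − 0.521) = -0.3042 / -0.231 = 1.317 km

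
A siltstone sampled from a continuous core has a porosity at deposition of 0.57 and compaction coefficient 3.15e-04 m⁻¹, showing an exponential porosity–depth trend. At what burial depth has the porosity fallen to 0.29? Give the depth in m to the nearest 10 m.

Working in km (1 km = 1000 m; c in km⁻¹ = c in m⁻¹ × 1000):
Invert Athy's law: d = ln(n₀/n) / c
d = ln(0.57/0.29) / 0.315 = ln(1.966) / 0.315 = 0.6758 / 0.315 = 2.145 km

2150 m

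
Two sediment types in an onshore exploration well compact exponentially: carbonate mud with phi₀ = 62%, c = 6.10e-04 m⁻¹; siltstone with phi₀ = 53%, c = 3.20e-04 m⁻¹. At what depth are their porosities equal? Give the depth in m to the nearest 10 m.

Working in km (1 km = 1000 m; c in km⁻¹ = c in m⁻¹ × 1000):
Set phi₀ₐ e^(−cₐd) = phi₀ᵦ e^(−cᵦd) ⇒ ln(phi₀ₐ/phi₀ᵦ) = (cₐ − cᵦ)·d
d = ln(0.62/0.53) / (0.61 − 0.32) = 0.1568 / 0.29 = 0.541 km

540 m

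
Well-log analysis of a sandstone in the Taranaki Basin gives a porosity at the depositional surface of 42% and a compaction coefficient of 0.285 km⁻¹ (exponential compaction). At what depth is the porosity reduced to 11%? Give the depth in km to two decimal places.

4.70 km

Invert Athy's law: Z = ln(phi₀/phi) / k
Z = ln(0.42/0.11) / 0.285 = ln(3.818) / 0.285 = 1.3398 / 0.285 = 4.701 km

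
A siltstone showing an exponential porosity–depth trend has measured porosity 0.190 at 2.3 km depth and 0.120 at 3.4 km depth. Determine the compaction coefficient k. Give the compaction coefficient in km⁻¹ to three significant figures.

0.418 km⁻¹

Athy: φ(d) = φ₀ e^(−kd) ⇒ φ₁/φ₂ = e^{k(d₂−d₁)} ⇒ k = ln(φ₁/φ₂)/(d₂−d₁)
k = ln(0.19/0.12) / (3.4 − 2.3) = ln(1.583) / 1.1 = 0.4595 / 1.1 = 0.4178 km⁻¹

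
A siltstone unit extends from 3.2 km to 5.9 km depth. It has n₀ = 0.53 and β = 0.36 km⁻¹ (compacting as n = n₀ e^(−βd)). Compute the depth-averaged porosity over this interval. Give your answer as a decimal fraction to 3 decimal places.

⟨n⟩ = (1/(d₂−d₁)) ∫ n₀ e^(−βd) dd = n₀·(e^(−β·d₁) − e^(−β·d₂)) / (β·(d₂−d₁))
e^(−0.36×3.2) = 0.3160; e^(−0.36×5.9) = 0.1196
⟨n⟩ = 0.53 × (0.3160 − 0.1196) / (0.36 × 2.7) = 0.53 × 0.2021 = 0.1071

0.107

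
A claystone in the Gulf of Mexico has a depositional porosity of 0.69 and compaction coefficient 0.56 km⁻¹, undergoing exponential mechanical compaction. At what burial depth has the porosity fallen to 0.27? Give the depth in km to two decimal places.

1.68 km

Invert Athy's law: d = ln(phi₀/phi) / β
d = ln(0.69/0.27) / 0.56 = ln(2.556) / 0.56 = 0.9383 / 0.56 = 1.675 km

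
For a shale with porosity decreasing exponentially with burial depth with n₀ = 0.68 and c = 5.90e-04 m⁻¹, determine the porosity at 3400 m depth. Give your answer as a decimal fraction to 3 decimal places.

Working in km (1 km = 1000 m; c in km⁻¹ = c in m⁻¹ × 1000):
n = n₀·exp(−c·d) = 0.68 × exp(−0.59 × 3.4) = 0.68 × exp(−2.006)
  = 0.68 × 0.1345 = 0.0915

0.091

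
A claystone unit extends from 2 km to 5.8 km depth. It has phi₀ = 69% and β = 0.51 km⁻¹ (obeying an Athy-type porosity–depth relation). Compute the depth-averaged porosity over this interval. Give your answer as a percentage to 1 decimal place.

⟨phi⟩ = (1/(Z₂−Z₁)) ∫ phi₀ e^(−βZ) dZ = phi₀·(e^(−β·Z₁) − e^(−β·Z₂)) / (β·(Z₂−Z₁))
e^(−0.51×2) = 0.3606; e^(−0.51×5.8) = 0.0519
⟨phi⟩ = 0.69 × (0.3606 − 0.0519) / (0.51 × 3.8) = 0.69 × 0.1593 = 0.1099

11.0%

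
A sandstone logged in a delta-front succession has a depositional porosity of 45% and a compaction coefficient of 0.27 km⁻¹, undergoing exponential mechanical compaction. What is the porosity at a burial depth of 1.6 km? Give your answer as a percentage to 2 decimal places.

n = n₀·exp(−k·d) = 0.45 × exp(−0.27 × 1.6) = 0.45 × exp(−0.432)
  = 0.45 × 0.6492 = 0.2921

29.21%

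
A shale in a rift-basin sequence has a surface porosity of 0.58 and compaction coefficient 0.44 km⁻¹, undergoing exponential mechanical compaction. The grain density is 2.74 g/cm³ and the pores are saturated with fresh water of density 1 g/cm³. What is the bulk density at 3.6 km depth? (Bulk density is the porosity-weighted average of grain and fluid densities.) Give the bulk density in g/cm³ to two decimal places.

Porosity at depth: n = 0.58·exp(−0.44×3.6) = 0.58×0.2052 = 0.1190
Bulk density: ρ_b = (1−n)ρ_g + n·ρ_f = 0.8810×2.74 + 0.1190×1
       = 2.414 + 0.119 = 2.533 g/cm³

2.53 g/cm³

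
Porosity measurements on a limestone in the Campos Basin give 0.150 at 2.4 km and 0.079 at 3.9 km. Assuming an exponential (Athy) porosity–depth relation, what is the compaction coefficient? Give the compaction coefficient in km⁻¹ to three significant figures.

Athy: n(d) = n₀ e^(−kd) ⇒ n₁/n₂ = e^{k(d₂−d₁)} ⇒ k = ln(n₁/n₂)/(d₂−d₁)
k = ln(0.15/0.079) / (3.9 − 2.4) = ln(1.899) / 1.5 = 0.6412 / 1.5 = 0.4275 km⁻¹

0.427 km⁻¹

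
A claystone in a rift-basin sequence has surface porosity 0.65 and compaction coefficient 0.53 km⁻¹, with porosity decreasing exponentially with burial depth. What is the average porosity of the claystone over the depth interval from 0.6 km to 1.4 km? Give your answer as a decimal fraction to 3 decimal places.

⟨φ⟩ = (1/(d₂−d₁)) ∫ φ₀ e^(−βd) dd = φ₀·(e^(−β·d₁) − e^(−β·d₂)) / (β·(d₂−d₁))
e^(−0.53×0.6) = 0.7276; e^(−0.53×1.4) = 0.4762
⟨φ⟩ = 0.65 × (0.7276 − 0.4762) / (0.53 × 0.8) = 0.65 × 0.5930 = 0.3855

0.385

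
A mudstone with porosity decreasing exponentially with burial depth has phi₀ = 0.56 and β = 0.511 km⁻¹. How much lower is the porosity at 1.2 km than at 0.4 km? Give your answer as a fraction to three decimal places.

phi(0.4) = 0.56·e^(−0.511×0.4) = 0.4565
phi(1.2) = 0.56·e^(−0.511×1.2) = 0.3033
Δphi = 0.4565 − 0.3033 = 0.1532

0.153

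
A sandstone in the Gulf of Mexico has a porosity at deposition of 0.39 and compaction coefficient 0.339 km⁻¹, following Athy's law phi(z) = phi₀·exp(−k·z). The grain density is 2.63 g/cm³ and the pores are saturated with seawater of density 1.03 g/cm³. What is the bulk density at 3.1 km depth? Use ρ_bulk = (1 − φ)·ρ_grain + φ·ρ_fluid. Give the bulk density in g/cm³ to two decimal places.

Porosity at depth: phi = 0.39·exp(−0.339×3.1) = 0.39×0.3496 = 0.1364
Bulk density: ρ_b = (1−phi)ρ_g + phi·ρ_f = 0.8636×2.63 + 0.1364×1.03
       = 2.271 + 0.140 = 2.412 g/cm³

2.41 g/cm³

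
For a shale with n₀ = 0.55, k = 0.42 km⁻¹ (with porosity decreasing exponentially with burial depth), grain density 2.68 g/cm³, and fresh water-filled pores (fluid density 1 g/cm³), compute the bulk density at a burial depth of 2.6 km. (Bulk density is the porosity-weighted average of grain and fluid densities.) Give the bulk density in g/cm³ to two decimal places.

2.37 g/cm³

Porosity at depth: n = 0.55·exp(−0.42×2.6) = 0.55×0.3355 = 0.1845
Bulk density: ρ_b = (1−n)ρ_g + n·ρ_f = 0.8155×2.68 + 0.1845×1
       = 2.185 + 0.185 = 2.370 g/cm³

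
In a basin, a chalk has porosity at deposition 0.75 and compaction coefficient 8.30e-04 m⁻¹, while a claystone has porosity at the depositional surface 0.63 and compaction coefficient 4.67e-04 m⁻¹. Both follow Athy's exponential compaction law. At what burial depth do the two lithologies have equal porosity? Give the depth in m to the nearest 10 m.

480 m

Working in km (1 km = 1000 m; k in km⁻¹ = k in m⁻¹ × 1000):
Set phi₀ₐ e^(−kₐd) = phi₀ᵦ e^(−kᵦd) ⇒ ln(phi₀ₐ/phi₀ᵦ) = (kₐ − kᵦ)·d
d = ln(0.75/0.63) / (0.83 − 0.467) = 0.1744 / 0.363 = 0.480 km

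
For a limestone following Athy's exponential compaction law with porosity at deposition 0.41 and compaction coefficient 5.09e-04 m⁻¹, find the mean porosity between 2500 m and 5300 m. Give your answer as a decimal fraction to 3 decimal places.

0.061

Working in km (1 km = 1000 m; k in km⁻¹ = k in m⁻¹ × 1000):
⟨phi⟩ = (1/(d₂−d₁)) ∫ phi₀ e^(−kd) dd = phi₀·(e^(−k·d₁) − e^(−k·d₂)) / (k·(d₂−d₁))
e^(−0.509×2.5) = 0.2801; e^(−0.509×5.3) = 0.0674
⟨phi⟩ = 0.41 × (0.2801 − 0.0674) / (0.509 × 2.8) = 0.41 × 0.1493 = 0.0612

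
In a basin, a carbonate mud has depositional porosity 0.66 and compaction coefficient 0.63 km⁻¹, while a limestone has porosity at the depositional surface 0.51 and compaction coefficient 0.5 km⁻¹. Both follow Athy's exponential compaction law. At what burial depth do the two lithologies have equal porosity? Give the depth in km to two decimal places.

1.98 km

Set phi₀ₐ e^(−cₐz) = phi₀ᵦ e^(−cᵦz) ⇒ ln(phi₀ₐ/phi₀ᵦ) = (cₐ − cᵦ)·z
z = ln(0.66/0.51) / (0.63 − 0.5) = 0.2578 / 0.13 = 1.983 km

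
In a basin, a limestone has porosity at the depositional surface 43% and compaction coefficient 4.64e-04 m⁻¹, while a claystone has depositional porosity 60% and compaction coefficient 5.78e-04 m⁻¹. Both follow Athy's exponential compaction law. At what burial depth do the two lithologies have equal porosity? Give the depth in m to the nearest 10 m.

2920 m

Working in km (1 km = 1000 m; k in km⁻¹ = k in m⁻¹ × 1000):
Set n₀ₐ e^(−kₐZ) = n₀ᵦ e^(−kᵦZ) ⇒ ln(n₀ₐ/n₀ᵦ) = (kₐ − kᵦ)·Z
Z = ln(0.43/0.6) / (0.464 − 0.578) = -0.3331 / -0.114 = 2.922 km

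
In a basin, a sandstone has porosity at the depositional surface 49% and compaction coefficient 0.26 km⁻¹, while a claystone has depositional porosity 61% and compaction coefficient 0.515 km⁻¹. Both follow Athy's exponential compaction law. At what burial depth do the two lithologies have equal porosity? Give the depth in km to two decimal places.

Set phi₀ₐ e^(−kₐd) = phi₀ᵦ e^(−kᵦd) ⇒ ln(phi₀ₐ/phi₀ᵦ) = (kₐ − kᵦ)·d
d = ln(0.49/0.61) / (0.26 − 0.515) = -0.2191 / -0.255 = 0.859 km

0.86 km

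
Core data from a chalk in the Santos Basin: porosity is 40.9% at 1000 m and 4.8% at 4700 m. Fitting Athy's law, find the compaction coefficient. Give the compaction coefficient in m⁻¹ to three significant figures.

Working in km (1 km = 1000 m; k in km⁻¹ = k in m⁻¹ × 1000):
Athy: φ(Z) = φ₀ e^(−kZ) ⇒ φ₁/φ₂ = e^{k(Z₂−Z₁)} ⇒ k = ln(φ₁/φ₂)/(Z₂−Z₁)
k = ln(0.409/0.048) / (4.7 − 1) = ln(8.521) / 3.7 = 2.1425 / 3.7 = 0.5791 km⁻¹

0.000579 m⁻¹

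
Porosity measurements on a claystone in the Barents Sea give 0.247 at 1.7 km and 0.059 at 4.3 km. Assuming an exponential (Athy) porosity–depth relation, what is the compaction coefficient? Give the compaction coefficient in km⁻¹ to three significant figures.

0.551 km⁻¹

Athy: φ(d) = φ₀ e^(−kd) ⇒ φ₁/φ₂ = e^{k(d₂−d₁)} ⇒ k = ln(φ₁/φ₂)/(d₂−d₁)
k = ln(0.247/0.059) / (4.3 − 1.7) = ln(4.186) / 2.6 = 1.4319 / 2.6 = 0.5507 km⁻¹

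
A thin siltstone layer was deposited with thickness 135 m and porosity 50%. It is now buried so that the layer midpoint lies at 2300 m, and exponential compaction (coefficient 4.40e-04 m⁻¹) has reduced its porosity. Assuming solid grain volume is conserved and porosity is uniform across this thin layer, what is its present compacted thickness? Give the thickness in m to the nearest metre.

Working in km (1 km = 1000 m; c in km⁻¹ = c in m⁻¹ × 1000):
Porosity at 2.3 km: phi = 0.5·exp(−0.44×2.3) = 0.1817
Solid-volume conservation: h(1−phi) = h₀(1−phi₀) ⇒ h = h₀·(1−phi₀)/(1−phi)
h = 0.135 × (1 − 0.5)/(1 − 0.1817) = 0.135 × 0.6111 = 0.0825 km

82 m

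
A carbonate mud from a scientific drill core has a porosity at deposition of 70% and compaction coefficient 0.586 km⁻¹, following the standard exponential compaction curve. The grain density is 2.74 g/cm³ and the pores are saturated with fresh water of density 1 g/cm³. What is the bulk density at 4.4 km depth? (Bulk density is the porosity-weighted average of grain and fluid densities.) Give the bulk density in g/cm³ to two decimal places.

Porosity at depth: n = 0.7·exp(−0.586×4.4) = 0.7×0.0759 = 0.0531
Bulk density: ρ_b = (1−n)ρ_g + n·ρ_f = 0.9469×2.74 + 0.0531×1
       = 2.594 + 0.053 = 2.648 g/cm³

2.65 g/cm³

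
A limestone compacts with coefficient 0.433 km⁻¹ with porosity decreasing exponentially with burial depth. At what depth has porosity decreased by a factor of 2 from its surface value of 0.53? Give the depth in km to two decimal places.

n/n₀ = 1/2 ⇒ exp(−k·Z) = 1/2 ⇒ Z = ln(2) / k
Z = 0.6931 / 0.433 = 1.601 km

1.60 km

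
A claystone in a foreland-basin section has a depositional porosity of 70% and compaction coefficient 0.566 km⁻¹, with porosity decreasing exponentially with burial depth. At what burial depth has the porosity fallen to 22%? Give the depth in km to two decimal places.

Invert Athy's law: z = ln(φ₀/φ) / β
z = ln(0.7/0.22) / 0.566 = ln(3.182) / 0.566 = 1.1575 / 0.566 = 2.045 km

2.04 km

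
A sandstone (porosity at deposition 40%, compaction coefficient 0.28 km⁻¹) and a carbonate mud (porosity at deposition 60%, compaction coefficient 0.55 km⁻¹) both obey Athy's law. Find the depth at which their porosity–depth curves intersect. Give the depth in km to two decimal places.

1.50 km

Set n₀ₐ e^(−cₐz) = n₀ᵦ e^(−cᵦz) ⇒ ln(n₀ₐ/n₀ᵦ) = (cₐ − cᵦ)·z
z = ln(0.4/0.6) / (0.28 − 0.55) = -0.4055 / -0.27 = 1.502 km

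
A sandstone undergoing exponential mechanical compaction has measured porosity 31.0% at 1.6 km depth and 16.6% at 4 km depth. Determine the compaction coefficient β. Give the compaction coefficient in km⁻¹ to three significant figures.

0.260 km⁻¹

Athy: n(z) = n₀ e^(−βz) ⇒ n₁/n₂ = e^{β(z₂−z₁)} ⇒ β = ln(n₁/n₂)/(z₂−z₁)
β = ln(0.31/0.166) / (4 − 1.6) = ln(1.867) / 2.4 = 0.6246 / 2.4 = 0.2602 km⁻¹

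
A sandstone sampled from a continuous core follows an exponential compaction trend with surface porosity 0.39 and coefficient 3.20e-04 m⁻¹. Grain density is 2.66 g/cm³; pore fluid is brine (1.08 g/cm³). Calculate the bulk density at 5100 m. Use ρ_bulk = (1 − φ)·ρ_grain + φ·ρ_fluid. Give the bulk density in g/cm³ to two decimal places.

2.54 g/cm³

Working in km (1 km = 1000 m; k in km⁻¹ = k in m⁻¹ × 1000):
Porosity at depth: φ = 0.39·exp(−0.32×5.1) = 0.39×0.1955 = 0.0763
Bulk density: ρ_b = (1−φ)ρ_g + φ·ρ_f = 0.9237×2.66 + 0.0763×1.08
       = 2.457 + 0.082 = 2.540 g/cm³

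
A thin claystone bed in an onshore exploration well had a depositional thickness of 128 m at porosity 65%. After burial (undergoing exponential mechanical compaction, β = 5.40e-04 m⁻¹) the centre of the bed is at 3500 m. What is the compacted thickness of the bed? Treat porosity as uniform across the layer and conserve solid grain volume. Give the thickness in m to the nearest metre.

50 m

Working in km (1 km = 1000 m; β in km⁻¹ = β in m⁻¹ × 1000):
Porosity at 3.5 km: φ = 0.65·exp(−0.54×3.5) = 0.0982
Solid-volume conservation: h(1−φ) = h₀(1−φ₀) ⇒ h = h₀·(1−φ₀)/(1−φ)
h = 0.128 × (1 − 0.65)/(1 − 0.0982) = 0.128 × 0.3881 = 0.0497 km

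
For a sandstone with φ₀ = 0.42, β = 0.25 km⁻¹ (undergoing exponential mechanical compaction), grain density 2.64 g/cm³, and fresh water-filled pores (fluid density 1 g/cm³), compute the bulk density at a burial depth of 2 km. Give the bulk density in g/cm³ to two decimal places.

Porosity at depth: φ = 0.42·exp(−0.25×2) = 0.42×0.6065 = 0.2547
Bulk density: ρ_b = (1−φ)ρ_g + φ·ρ_f = 0.7453×2.64 + 0.2547×1
       = 1.967 + 0.255 = 2.222 g/cm³

2.22 g/cm³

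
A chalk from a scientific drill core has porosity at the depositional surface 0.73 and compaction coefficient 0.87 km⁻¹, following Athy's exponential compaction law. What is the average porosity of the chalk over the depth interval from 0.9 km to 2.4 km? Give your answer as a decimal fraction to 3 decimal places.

⟨φ⟩ = (1/(z₂−z₁)) ∫ φ₀ e^(−kz) dz = φ₀·(e^(−k·z₁) − e^(−k·z₂)) / (k·(z₂−z₁))
e^(−0.87×0.9) = 0.4570; e^(−0.87×2.4) = 0.1239
⟨φ⟩ = 0.73 × (0.4570 − 0.1239) / (0.87 × 1.5) = 0.73 × 0.2552 = 0.1863

0.186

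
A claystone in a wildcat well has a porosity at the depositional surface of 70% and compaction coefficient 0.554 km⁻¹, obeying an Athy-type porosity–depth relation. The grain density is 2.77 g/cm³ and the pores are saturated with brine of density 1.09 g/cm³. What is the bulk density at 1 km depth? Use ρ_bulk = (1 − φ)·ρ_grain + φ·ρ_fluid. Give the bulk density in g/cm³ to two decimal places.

Porosity at depth: φ = 0.7·exp(−0.554×1) = 0.7×0.5746 = 0.4023
Bulk density: ρ_b = (1−φ)ρ_g + φ·ρ_f = 0.5977×2.77 + 0.4023×1.09
       = 1.656 + 0.438 = 2.094 g/cm³

2.09 g/cm³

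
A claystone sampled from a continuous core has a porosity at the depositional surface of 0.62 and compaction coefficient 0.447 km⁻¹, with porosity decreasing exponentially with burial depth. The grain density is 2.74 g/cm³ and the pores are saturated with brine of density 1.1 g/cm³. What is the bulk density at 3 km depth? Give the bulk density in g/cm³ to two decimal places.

2.47 g/cm³

Porosity at depth: n = 0.62·exp(−0.447×3) = 0.62×0.2616 = 0.1622
Bulk density: ρ_b = (1−n)ρ_g + n·ρ_f = 0.8378×2.74 + 0.1622×1.1
       = 2.296 + 0.178 = 2.474 g/cm³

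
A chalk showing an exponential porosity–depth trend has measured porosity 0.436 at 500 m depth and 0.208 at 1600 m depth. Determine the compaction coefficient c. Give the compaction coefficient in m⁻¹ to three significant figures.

0.000673 m⁻¹

Working in km (1 km = 1000 m; c in km⁻¹ = c in m⁻¹ × 1000):
Athy: phi(z) = phi₀ e^(−cz) ⇒ phi₁/phi₂ = e^{c(z₂−z₁)} ⇒ c = ln(phi₁/phi₂)/(z₂−z₁)
c = ln(0.436/0.208) / (1.6 − 0.5) = ln(2.096) / 1.1 = 0.7401 / 1.1 = 0.6728 km⁻¹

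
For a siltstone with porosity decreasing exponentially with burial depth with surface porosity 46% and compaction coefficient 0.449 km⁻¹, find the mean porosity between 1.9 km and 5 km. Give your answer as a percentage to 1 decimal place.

10.6%

⟨phi⟩ = (1/(z₂−z₁)) ∫ phi₀ e^(−βz) dz = phi₀·(e^(−β·z₁) − e^(−β·z₂)) / (β·(z₂−z₁))
e^(−0.449×1.9) = 0.4261; e^(−0.449×5) = 0.1059
⟨phi⟩ = 0.46 × (0.4261 − 0.1059) / (0.449 × 3.1) = 0.46 × 0.2300 = 0.1058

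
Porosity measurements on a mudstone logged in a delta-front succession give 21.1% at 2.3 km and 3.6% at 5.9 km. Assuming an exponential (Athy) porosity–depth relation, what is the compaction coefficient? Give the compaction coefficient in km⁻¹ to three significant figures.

Athy: phi(Z) = phi₀ e^(−kZ) ⇒ phi₁/phi₂ = e^{k(Z₂−Z₁)} ⇒ k = ln(phi₁/phi₂)/(Z₂−Z₁)
k = ln(0.211/0.036) / (5.9 − 2.3) = ln(5.861) / 3.6 = 1.7683 / 3.6 = 0.4912 km⁻¹

0.491 km⁻¹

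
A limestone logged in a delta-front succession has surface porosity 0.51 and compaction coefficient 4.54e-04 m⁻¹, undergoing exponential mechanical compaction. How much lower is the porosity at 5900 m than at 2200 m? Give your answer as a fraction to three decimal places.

Working in km (1 km = 1000 m; β in km⁻¹ = β in m⁻¹ × 1000):
φ(2.2) = 0.51·e^(−0.454×2.2) = 0.1878
φ(5.9) = 0.51·e^(−0.454×5.9) = 0.0350
Δφ = 0.1878 − 0.0350 = 0.1528

0.153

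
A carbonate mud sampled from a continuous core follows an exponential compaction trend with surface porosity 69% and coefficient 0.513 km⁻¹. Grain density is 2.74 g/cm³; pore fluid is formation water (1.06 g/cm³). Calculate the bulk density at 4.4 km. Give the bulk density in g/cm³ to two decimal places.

Porosity at depth: phi = 0.69·exp(−0.513×4.4) = 0.69×0.1046 = 0.0722
Bulk density: ρ_b = (1−phi)ρ_g + phi·ρ_f = 0.9278×2.74 + 0.0722×1.06
       = 2.542 + 0.077 = 2.619 g/cm³

2.62 g/cm³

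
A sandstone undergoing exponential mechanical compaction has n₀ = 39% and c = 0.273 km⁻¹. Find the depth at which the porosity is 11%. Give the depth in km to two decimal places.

4.64 km

Invert Athy's law: z = ln(n₀/n) / c
z = ln(0.39/0.11) / 0.273 = ln(3.545) / 0.273 = 1.2657 / 0.273 = 4.636 km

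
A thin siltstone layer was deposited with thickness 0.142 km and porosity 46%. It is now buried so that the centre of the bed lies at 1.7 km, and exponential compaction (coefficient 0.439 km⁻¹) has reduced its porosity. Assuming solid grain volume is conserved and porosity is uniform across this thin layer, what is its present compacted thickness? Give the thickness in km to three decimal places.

0.098 km

Porosity at 1.7 km: φ = 0.46·exp(−0.439×1.7) = 0.2181
Solid-volume conservation: h(1−φ) = h₀(1−φ₀) ⇒ h = h₀·(1−φ₀)/(1−φ)
h = 0.142 × (1 − 0.46)/(1 − 0.2181) = 0.142 × 0.6906 = 0.0981 km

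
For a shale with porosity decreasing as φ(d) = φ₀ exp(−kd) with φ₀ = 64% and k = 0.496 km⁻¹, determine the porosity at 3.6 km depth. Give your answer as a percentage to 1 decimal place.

φ = φ₀·exp(−k·d) = 0.64 × exp(−0.496 × 3.6) = 0.64 × exp(−1.786)
  = 0.64 × 0.1677 = 0.1073

10.7%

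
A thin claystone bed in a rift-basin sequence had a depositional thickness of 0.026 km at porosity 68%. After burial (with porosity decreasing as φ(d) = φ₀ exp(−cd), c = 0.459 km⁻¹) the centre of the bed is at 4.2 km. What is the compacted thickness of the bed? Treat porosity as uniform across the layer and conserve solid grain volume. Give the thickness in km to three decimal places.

Porosity at 4.2 km: φ = 0.68·exp(−0.459×4.2) = 0.0989
Solid-volume conservation: h(1−φ) = h₀(1−φ₀) ⇒ h = h₀·(1−φ₀)/(1−φ)
h = 0.026 × (1 − 0.68)/(1 − 0.0989) = 0.026 × 0.3551 = 0.0092 km

0.009 km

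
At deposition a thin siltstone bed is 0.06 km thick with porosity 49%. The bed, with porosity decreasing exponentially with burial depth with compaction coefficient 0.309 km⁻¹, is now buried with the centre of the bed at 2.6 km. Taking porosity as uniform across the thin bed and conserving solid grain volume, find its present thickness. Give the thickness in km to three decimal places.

0.039 km

Porosity at 2.6 km: n = 0.49·exp(−0.309×2.6) = 0.2194
Solid-volume conservation: h(1−n) = h₀(1−n₀) ⇒ h = h₀·(1−n₀)/(1−n)
h = 0.06 × (1 − 0.49)/(1 − 0.2194) = 0.06 × 0.6534 = 0.0392 km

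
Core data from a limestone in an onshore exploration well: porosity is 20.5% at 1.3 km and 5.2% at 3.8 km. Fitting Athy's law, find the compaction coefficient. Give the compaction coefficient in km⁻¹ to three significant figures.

Athy: phi(z) = phi₀ e^(−cz) ⇒ phi₁/phi₂ = e^{c(z₂−z₁)} ⇒ c = ln(phi₁/phi₂)/(z₂−z₁)
c = ln(0.205/0.052) / (3.8 − 1.3) = ln(3.942) / 2.5 = 1.3718 / 2.5 = 0.5487 km⁻¹

0.549 km⁻¹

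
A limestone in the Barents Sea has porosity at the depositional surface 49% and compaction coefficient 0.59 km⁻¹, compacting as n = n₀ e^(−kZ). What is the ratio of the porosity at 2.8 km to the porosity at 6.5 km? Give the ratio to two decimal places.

n(Z₁)/n(Z₂) = e^(−k·Z₁)/e^(−k·Z₂) = e^{k(Z₂−Z₁)}
= exp(0.59 × 3.7) = exp(2.183) = 8.8729

8.87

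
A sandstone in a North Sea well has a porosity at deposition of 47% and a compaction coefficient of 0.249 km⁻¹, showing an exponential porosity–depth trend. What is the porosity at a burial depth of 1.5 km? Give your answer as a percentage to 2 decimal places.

32.35%

n = n₀·exp(−c·Z) = 0.47 × exp(−0.249 × 1.5) = 0.47 × exp(−0.3735)
  = 0.47 × 0.6883 = 0.3235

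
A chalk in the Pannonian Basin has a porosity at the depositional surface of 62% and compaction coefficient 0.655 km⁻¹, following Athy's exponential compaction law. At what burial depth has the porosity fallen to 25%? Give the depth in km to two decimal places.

Invert Athy's law: Z = ln(phi₀/phi) / c
Z = ln(0.62/0.25) / 0.655 = ln(2.48) / 0.655 = 0.9083 / 0.655 = 1.387 km

1.39 km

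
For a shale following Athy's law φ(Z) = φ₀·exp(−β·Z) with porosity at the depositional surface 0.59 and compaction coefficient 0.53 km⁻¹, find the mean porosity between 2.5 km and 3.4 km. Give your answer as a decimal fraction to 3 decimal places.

⟨φ⟩ = (1/(Z₂−Z₁)) ∫ φ₀ e^(−βZ) dZ = φ₀·(e^(−β·Z₁) − e^(−β·Z₂)) / (β·(Z₂−Z₁))
e^(−0.53×2.5) = 0.2658; e^(−0.53×3.4) = 0.1650
⟨φ⟩ = 0.59 × (0.2658 − 0.1650) / (0.53 × 0.9) = 0.59 × 0.2114 = 0.1247

0.125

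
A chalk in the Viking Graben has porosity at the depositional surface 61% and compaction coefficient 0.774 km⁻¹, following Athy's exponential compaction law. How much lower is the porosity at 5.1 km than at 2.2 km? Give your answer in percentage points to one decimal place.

φ(2.2) = 0.61·e^(−0.774×2.2) = 0.1111
φ(5.1) = 0.61·e^(−0.774×5.1) = 0.0118
Δφ = 0.1111 − 0.0118 = 0.0993

9.9 percentage points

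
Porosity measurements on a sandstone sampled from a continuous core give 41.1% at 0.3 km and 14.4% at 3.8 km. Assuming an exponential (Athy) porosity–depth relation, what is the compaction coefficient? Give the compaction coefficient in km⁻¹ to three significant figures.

0.300 km⁻¹

Athy: φ(d) = φ₀ e^(−cd) ⇒ φ₁/φ₂ = e^{c(d₂−d₁)} ⇒ c = ln(φ₁/φ₂)/(d₂−d₁)
c = ln(0.411/0.144) / (3.8 − 0.3) = ln(2.854) / 3.5 = 1.0488 / 3.5 = 0.2997 km⁻¹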